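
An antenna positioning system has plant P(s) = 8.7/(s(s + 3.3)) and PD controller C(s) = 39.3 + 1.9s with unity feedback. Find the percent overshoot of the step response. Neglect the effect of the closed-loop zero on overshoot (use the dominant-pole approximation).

Forward path: (39.3 + 1.9s)·8.7/(s(s+3.3)). The closed-loop characteristic equation is s² + (3.3 + 8.7·1.9)s + 8.7·39.3 = 0.
That is s² + 19.83s + 341.9 = 0, so ω_n = 18.49 rad/s and ζ = 19.83/(2·18.49) = 0.5362.
%OS = 100·exp(−πζ/√(1−ζ²)) = 13.6%.

13.6%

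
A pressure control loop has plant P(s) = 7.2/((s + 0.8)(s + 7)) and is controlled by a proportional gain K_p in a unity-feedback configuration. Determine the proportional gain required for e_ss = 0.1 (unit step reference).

The loop is type 0, so e_ss(step) = 1/(1 + K_pos) with K_pos = K_p·P(0).
P(0) = 1.286. Require 1/(1 + K_p·1.286) = 0.1, so 1 + 1.286·K_p = 10.
K_p = (10 − 1)/1.286 = 7.

K_p = 7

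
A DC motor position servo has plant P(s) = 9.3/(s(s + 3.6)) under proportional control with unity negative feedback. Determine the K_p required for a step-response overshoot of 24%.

K_p = 2.04

From %OS = 100·exp(−πζ/√(1−ζ²)) = 24%, ζ = −ln(0.24)/√(π²+ln²(0.24)) = 0.4136.
Characteristic equation s² + 3.6s + 9.3K_p = 0 gives ζ = 3.6/(2√(9.3K_p)).
Setting ζ = 0.4136: √(9.3K_p) = 3.6/(2·0.4136) = 4.352, so K_p = 18.94/9.3 = 2.04.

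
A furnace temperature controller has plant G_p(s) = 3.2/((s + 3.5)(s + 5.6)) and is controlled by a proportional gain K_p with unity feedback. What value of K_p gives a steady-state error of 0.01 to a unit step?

K_p = 606

Steady-state error for a unit step on this type-0 loop is 1/(1 + K_p·G_p(0)).
G_p(0) = 0.1633. Require 1/(1 + K_p·0.1633) = 0.01, so 1 + 0.1633·K_p = 100.
K_p = (100 − 1)/0.1633 = 606.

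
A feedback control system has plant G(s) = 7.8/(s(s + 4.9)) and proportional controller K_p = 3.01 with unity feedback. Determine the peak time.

Closed-loop characteristic equation: s² + 4.9s + 23.48 = 0, so ω_n = 4.845 rad/s and ζ = 4.9/(2·4.845) = 0.5056.
Damped frequency ω_d = ω_n√(1−ζ²) = 4.18 rad/s, so peak time T_p = π/ω_d = 0.752 s.

T_p = 0.752 s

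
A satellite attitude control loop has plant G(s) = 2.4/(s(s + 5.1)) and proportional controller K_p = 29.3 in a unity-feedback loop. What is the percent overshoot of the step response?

From 1 + K_pG(s) = 0: s² + 5.1s + 70.32 = 0 ⇒ ω_n = 8.386, ζ = 0.3041.
%OS = 100·exp(−πζ/√(1−ζ²)) = 100·exp(−π·0.3041/√0.9075) = 36.7%.

36.7%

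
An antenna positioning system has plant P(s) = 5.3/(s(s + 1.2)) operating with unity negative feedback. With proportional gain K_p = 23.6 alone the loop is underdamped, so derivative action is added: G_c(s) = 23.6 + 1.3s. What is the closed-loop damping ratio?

Forward path: (23.6 + 1.3s)·5.3/(s(s+1.2)). The closed-loop characteristic equation is s² + (1.2 + 5.3·1.3)s + 5.3·23.6 = 0.
That is s² + 8.09s + 125.1 = 0, so ω_n = 11.18 rad/s and ζ = 8.09/(2·11.18) = 0.3617.

ζ = 0.362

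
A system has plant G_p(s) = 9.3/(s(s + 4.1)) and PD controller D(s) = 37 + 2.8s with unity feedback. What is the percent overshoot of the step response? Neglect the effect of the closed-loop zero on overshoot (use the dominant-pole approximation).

Forward path: (37 + 2.8s)·9.3/(s(s+4.1)). The closed-loop characteristic equation is s² + (4.1 + 9.3·2.8)s + 9.3·37 = 0.
That is s² + 30.14s + 344.1 = 0, so ω_n = 18.55 rad/s and ζ = 30.14/(2·18.55) = 0.8124.
%OS = 100·exp(−πζ/√(1−ζ²)) = 1.26%.

1.26%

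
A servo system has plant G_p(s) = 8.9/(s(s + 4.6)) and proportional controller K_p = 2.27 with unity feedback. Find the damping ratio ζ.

ζ = 0.512

The closed-loop denominator is s(s+4.6) + 2.27·8.9 = s² + 4.6s + 20.2.
Matching s² + 2ζω_n s + ω_n²: ω_n = √20.2 = 4.495 rad/s and 2ζω_n = 4.6, so ζ = 4.6/(2·4.495) = 0.512.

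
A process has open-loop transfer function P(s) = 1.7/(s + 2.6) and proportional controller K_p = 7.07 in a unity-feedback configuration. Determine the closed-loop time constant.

Closed-loop transfer function: T(s) = K_p·P(s)/(1 + K_p·P(s)) = 12.02/(s + 2.6 + 12.02) = 12.02/(s + 14.62).
Time constant τ = 1/14.62 = 0.0684 s.

τ = 0.0684 s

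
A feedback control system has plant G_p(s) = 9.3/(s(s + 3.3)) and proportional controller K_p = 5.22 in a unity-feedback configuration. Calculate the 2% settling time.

T_s ≈ 2.42 s

Closed-loop characteristic equation: s² + 3.3s + 48.55 = 0, so ω_n = 6.967 rad/s and ζ = 3.3/(2·6.967) = 0.2368.
2% settling time T_s ≈ 4/(ζω_n) = 4/1.65 = 2.42 s.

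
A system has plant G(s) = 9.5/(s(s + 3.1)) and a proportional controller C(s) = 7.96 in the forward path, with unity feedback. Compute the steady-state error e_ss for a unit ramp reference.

The loop has one pole at the origin (type 1). Velocity error constant K_v = lim_{s→0} s·C(s)G(s) = 7.96·9.5/3.1 = 24.39.
Steady-state error to a unit ramp: e_ss = 1/K_v = 0.041.

0.041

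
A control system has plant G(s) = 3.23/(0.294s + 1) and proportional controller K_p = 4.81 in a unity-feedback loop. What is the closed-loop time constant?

Closed loop: T(s) = K_p·G/(1+K_p·G) = 15.54/(0.294s + 1 + 15.54), with pole at s = −(1 + 15.54)/0.294 = −56.25.
Closed-loop time constant τ = 1/56.25 = 0.0178 s.

τ = 0.0178 s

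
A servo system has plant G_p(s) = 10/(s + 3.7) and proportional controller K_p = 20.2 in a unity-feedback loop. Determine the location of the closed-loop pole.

s = -205.7

Closed-loop transfer function: T(s) = K_p·G_p(s)/(1 + K_p·G_p(s)) = 202/(s + 3.7 + 202) = 202/(s + 205.7).
The closed-loop pole is at s = −205.7.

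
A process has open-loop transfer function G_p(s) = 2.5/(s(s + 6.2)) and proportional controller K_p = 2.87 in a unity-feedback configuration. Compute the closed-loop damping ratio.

The closed-loop denominator is s(s+6.2) + 2.87·2.5 = s² + 6.2s + 7.175.
Matching s² + 2ζω_n s + ω_n²: ω_n = √7.175 = 2.679 rad/s and 2ζω_n = 6.2, so ζ = 6.2/(2·2.679) = 1.16.

ζ = 1.16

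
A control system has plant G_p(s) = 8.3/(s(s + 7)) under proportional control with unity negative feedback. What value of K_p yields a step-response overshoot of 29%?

From %OS = 100·exp(−πζ/√(1−ζ²)) = 29%, ζ = −ln(0.29)/√(π²+ln²(0.29)) = 0.3666.
Characteristic equation s² + 7s + 8.3K_p = 0 gives ζ = 7/(2√(8.3K_p)).
Setting ζ = 0.3666: √(8.3K_p) = 7/(2·0.3666) = 9.547, so K_p = 91.15/8.3 = 11.

K_p = 11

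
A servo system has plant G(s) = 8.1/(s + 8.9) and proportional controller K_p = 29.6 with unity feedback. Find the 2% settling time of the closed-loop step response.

T_s ≈ 0.0161 s

Closed-loop transfer function: T(s) = K_p·G(s)/(1 + K_p·G(s)) = 239.8/(s + 8.9 + 239.8) = 239.8/(s + 248.7).
Time constant τ = 1/248.7 = 0.004022 s, so the 2% settling time is about 4τ = 0.0161 s.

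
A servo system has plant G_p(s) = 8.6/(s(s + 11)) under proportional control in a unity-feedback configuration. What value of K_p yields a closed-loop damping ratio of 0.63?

K_p = 8.86

Closed-loop characteristic equation: s² + 11s + K_p·8.6 = 0.
So ω_n = √(8.6K_p) and 2ζω_n = 11, giving ζ = 11/(2√(8.6K_p)).
Setting ζ = 0.63: √(8.6K_p) = 11/(2·0.63) = 8.73, so K_p = 76.22/8.6 = 8.86.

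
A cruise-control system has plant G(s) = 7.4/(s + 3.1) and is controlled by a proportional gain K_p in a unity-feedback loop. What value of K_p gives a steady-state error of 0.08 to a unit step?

The loop is type 0, so e_ss(step) = 1/(1 + K_pos) with K_pos = K_p·G(0).
G(0) = 2.387. Require 1/(1 + K_p·2.387) = 0.08, so 1 + 2.387·K_p = 12.5.
K_p = (12.5 − 1)/2.387 = 4.82.

K_p = 4.82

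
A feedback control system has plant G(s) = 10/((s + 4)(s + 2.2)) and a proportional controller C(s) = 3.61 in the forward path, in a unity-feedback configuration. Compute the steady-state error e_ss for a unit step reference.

0.196

The loop is type 0. Static position error constant K_pos = C(0)·G(0) = 3.61·1.136 = 4.102.
Steady-state error to a unit step: e_ss = 1/(1+K_pos) = 1/5.102 = 0.196.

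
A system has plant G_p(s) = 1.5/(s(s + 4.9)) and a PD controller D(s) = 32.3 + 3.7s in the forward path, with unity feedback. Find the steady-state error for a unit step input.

The open loop D(s)G_p(s) has a pole at the origin (type 1), so the static position error constant is infinite and e_ss = 1/(1+∞) = 0.

0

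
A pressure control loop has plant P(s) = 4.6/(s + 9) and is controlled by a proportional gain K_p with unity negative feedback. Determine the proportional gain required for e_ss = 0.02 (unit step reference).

Steady-state error for a unit step on this type-0 loop is 1/(1 + K_p·P(0)).
P(0) = 0.5111. Require 1/(1 + K_p·0.5111) = 0.02, so 1 + 0.5111·K_p = 50.
K_p = (50 − 1)/0.5111 = 95.9.

K_p = 95.9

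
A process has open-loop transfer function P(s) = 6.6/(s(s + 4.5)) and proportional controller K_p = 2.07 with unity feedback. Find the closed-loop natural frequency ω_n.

The closed-loop denominator is s(s+4.5) + 2.07·6.6 = s² + 4.5s + 13.66.
Matching s² + 2ζω_n s + ω_n²: ω_n = √13.66 = 3.696 rad/s and 2ζω_n = 4.5, so ζ = 4.5/(2·3.696) = 0.609.

ω_n = 3.7 rad/s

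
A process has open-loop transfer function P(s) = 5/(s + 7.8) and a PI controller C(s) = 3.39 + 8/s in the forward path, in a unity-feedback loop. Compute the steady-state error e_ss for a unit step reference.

The open loop C(s)P(s) has a pole at the origin (type 1), so the static position error constant is infinite and e_ss = 1/(1+∞) = 0.

0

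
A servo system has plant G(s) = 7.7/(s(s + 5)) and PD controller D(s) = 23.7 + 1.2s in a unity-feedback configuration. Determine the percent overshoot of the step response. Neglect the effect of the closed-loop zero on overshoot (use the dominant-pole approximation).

14.3%

Forward path: (23.7 + 1.2s)·7.7/(s(s+5)). The closed-loop characteristic equation is s² + (5 + 7.7·1.2)s + 7.7·23.7 = 0.
That is s² + 14.24s + 182.5 = 0, so ω_n = 13.51 rad/s and ζ = 14.24/(2·13.51) = 0.5271.
%OS = 100·exp(−πζ/√(1−ζ²)) = 14.3%.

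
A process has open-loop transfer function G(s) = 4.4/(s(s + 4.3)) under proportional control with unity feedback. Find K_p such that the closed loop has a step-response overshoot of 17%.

K_p = 4.35

From %OS = 100·exp(−πζ/√(1−ζ²)) = 17%, ζ = −ln(0.17)/√(π²+ln²(0.17)) = 0.4913.
Characteristic equation s² + 4.3s + 4.4K_p = 0 gives ζ = 4.3/(2√(4.4K_p)).
Setting ζ = 0.4913: √(4.4K_p) = 4.3/(2·0.4913) = 4.376, so K_p = 19.15/4.4 = 4.35.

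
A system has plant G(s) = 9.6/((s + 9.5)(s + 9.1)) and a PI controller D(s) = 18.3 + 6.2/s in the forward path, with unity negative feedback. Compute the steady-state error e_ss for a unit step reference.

The open loop D(s)G(s) has a pole at the origin (type 1), so the static position error constant is infinite and e_ss = 1/(1+∞) = 0.

0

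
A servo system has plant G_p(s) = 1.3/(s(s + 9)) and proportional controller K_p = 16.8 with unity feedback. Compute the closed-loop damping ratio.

ζ = 0.963

The closed-loop denominator is s(s+9) + 16.8·1.3 = s² + 9s + 21.84.
Matching s² + 2ζω_n s + ω_n²: ω_n = √21.84 = 4.673 rad/s and 2ζω_n = 9, so ζ = 9/(2·4.673) = 0.963.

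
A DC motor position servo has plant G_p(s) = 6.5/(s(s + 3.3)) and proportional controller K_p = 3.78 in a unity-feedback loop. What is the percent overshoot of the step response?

Closed-loop characteristic equation: s² + 3.3s + 24.57 = 0, so ω_n = 4.957 rad/s and ζ = 3.3/(2·4.957) = 0.3329.
%OS = 100·exp(−πζ/√(1−ζ²)) = 100·exp(−π·0.3329/√0.8892) = 33%.

33%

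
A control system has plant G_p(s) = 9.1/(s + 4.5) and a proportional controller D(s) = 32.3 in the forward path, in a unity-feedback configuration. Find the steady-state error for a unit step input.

The loop is type 0. Static position error constant K_pos = D(0)·G_p(0) = 32.3·2.022 = 65.32.
Steady-state error to a unit step: e_ss = 1/(1+K_pos) = 1/66.32 = 0.0151.

0.0151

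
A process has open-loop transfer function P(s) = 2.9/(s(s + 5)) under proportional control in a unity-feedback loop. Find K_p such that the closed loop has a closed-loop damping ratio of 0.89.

Closed-loop characteristic equation: s² + 5s + K_p·2.9 = 0.
So ω_n = √(2.9K_p) and 2ζω_n = 5, giving ζ = 5/(2√(2.9K_p)).
Setting ζ = 0.89: √(2.9K_p) = 5/(2·0.89) = 2.809, so K_p = 7.89/2.9 = 2.72.

K_p = 2.72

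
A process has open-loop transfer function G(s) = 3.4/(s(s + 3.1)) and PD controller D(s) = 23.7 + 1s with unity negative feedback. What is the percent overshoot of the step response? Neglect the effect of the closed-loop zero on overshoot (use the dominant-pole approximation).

29.5%

Forward path: (23.7 + 1s)·3.4/(s(s+3.1)). The closed-loop characteristic equation is s² + (3.1 + 3.4·1)s + 3.4·23.7 = 0.
That is s² + 6.5s + 80.58 = 0, so ω_n = 8.977 rad/s and ζ = 6.5/(2·8.977) = 0.3621.
%OS = 100·exp(−πζ/√(1−ζ²)) = 29.5%.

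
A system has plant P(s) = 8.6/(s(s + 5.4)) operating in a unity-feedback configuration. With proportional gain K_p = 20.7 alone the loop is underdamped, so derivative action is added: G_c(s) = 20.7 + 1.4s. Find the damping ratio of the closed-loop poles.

Forward path: (20.7 + 1.4s)·8.6/(s(s+5.4)). The closed-loop characteristic equation is s² + (5.4 + 8.6·1.4)s + 8.6·20.7 = 0.
That is s² + 17.44s + 178 = 0, so ω_n = 13.34 rad/s and ζ = 17.44/(2·13.34) = 0.6536.

ζ = 0.654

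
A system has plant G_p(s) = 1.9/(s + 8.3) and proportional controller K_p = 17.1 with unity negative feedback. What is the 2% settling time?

Closed-loop transfer function: T(s) = K_p·G_p(s)/(1 + K_p·G_p(s)) = 32.49/(s + 8.3 + 32.49) = 32.49/(s + 40.79).
Time constant τ = 1/40.79 = 0.02452 s, so the 2% settling time is about 4τ = 0.0981 s.

T_s ≈ 0.0981 s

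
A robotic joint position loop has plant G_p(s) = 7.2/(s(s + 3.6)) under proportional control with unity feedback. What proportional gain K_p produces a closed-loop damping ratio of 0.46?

K_p = 2.13

Closed-loop characteristic equation: s² + 3.6s + K_p·7.2 = 0.
So ω_n = √(7.2K_p) and 2ζω_n = 3.6, giving ζ = 3.6/(2√(7.2K_p)).
Setting ζ = 0.46: √(7.2K_p) = 3.6/(2·0.46) = 3.913, so K_p = 15.31/7.2 = 2.13.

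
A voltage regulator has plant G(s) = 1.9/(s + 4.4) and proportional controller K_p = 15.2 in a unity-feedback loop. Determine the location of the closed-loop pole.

s = -33.28

Closed-loop transfer function: T(s) = K_p·G(s)/(1 + K_p·G(s)) = 28.88/(s + 4.4 + 28.88) = 28.88/(s + 33.28).
The closed-loop pole is at s = −33.28.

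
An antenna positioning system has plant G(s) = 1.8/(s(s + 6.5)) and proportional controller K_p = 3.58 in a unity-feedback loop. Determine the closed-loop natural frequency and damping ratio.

ω_n = 2.54 rad/s, ζ = 1.28

With unity feedback the closed-loop characteristic equation is s² + 6.5s + 3.58·1.8 = s² + 6.5s + 6.444 = 0.
So ω_n² = 6.444 ⇒ ω_n = 2.539 rad/s, and ζ = 6.5/(2ω_n) = 1.28.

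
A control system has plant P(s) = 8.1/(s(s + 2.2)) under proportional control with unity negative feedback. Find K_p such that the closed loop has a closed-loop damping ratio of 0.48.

K_p = 0.648

Closed-loop characteristic equation: s² + 2.2s + K_p·8.1 = 0.
So ω_n = √(8.1K_p) and 2ζω_n = 2.2, giving ζ = 2.2/(2√(8.1K_p)).
Setting ζ = 0.48: √(8.1K_p) = 2.2/(2·0.48) = 2.292, so K_p = 5.252/8.1 = 0.648.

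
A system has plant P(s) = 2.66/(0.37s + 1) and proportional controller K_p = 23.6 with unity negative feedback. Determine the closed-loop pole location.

s = -172.4

Closed loop: T(s) = K_p·P/(1+K_p·P) = 62.78/(0.37s + 1 + 62.78), with pole at s = −(1 + 62.78)/0.37 = −172.4.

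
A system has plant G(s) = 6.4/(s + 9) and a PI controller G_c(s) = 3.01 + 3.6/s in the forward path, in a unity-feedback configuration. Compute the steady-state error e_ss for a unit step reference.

The open loop G_c(s)G(s) has a pole at the origin (type 1), so the static position error constant is infinite and e_ss = 1/(1+∞) = 0.

0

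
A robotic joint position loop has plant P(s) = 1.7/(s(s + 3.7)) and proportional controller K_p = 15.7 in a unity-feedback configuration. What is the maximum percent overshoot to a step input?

From 1 + K_pP(s) = 0: s² + 3.7s + 26.69 = 0 ⇒ ω_n = 5.166, ζ = 0.3581.
%OS = 100·exp(−πζ/√(1−ζ²)) = 100·exp(−π·0.3581/√0.8718) = 30%.

30%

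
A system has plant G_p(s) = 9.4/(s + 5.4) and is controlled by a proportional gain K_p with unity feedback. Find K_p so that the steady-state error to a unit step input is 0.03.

K_p = 18.6

Steady-state error for a unit step on this type-0 loop is 1/(1 + K_p·G_p(0)).
G_p(0) = 1.741. Require 1/(1 + K_p·1.741) = 0.03, so 1 + 1.741·K_p = 33.33.
K_p = (33.33 − 1)/1.741 = 18.6.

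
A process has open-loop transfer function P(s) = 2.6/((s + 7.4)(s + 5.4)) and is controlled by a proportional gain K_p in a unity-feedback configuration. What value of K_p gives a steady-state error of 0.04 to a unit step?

K_p = 369

Steady-state error for a unit step on this type-0 loop is 1/(1 + K_p·P(0)).
P(0) = 0.06507. Require 1/(1 + K_p·0.06507) = 0.04, so 1 + 0.06507·K_p = 25.
K_p = (25 − 1)/0.06507 = 369.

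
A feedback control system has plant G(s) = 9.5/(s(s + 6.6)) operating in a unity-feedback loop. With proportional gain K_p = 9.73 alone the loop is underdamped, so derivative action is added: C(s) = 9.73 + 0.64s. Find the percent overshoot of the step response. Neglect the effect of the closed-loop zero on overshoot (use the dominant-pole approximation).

6.36%

Forward path: (9.73 + 0.64s)·9.5/(s(s+6.6)). The closed-loop characteristic equation is s² + (6.6 + 9.5·0.64)s + 9.5·9.73 = 0.
That is s² + 12.68s + 92.44 = 0, so ω_n = 9.614 rad/s and ζ = 12.68/(2·9.614) = 0.6594.
%OS = 100·exp(−πζ/√(1−ζ²)) = 6.36%.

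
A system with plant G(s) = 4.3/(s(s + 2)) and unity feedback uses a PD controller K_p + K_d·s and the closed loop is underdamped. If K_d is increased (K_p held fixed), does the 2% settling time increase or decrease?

decrease

Characteristic equation s² + (2 + 4.3K_d)s + 4.3K_p = 0: raising K_d increases ζω_n = (2+4.3K_d)/2 while the loop stays underdamped, so T_s ≈ 4/(ζω_n) decreases.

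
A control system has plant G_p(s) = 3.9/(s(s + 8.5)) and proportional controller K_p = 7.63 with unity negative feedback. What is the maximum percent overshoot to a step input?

From 1 + K_pG_p(s) = 0: s² + 8.5s + 29.76 = 0 ⇒ ω_n = 5.455, ζ = 0.7791.
%OS = 100·exp(−πζ/√(1−ζ²)) = 100·exp(−π·0.7791/√0.393) = 2.02%.

2.02%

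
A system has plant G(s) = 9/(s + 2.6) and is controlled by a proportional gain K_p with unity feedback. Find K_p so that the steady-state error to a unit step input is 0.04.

For a type-0 loop with proportional control, e_ss = 1/(1 + K_p·G(0)).
G(0) = 3.462. Require 1/(1 + K_p·3.462) = 0.04, so 1 + 3.462·K_p = 25.
K_p = (25 − 1)/3.462 = 6.93.

K_p = 6.93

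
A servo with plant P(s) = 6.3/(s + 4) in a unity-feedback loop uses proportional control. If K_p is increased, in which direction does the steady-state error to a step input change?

decrease

e_ss = 1/(1 + K_p·P(0)); a larger K_p raises the denominator, so e_ss decreases.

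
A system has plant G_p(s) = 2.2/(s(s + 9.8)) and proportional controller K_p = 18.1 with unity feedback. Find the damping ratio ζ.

ζ = 0.777

With unity feedback the closed-loop characteristic equation is s² + 9.8s + 18.1·2.2 = s² + 9.8s + 39.82 = 0.
So ω_n² = 39.82 ⇒ ω_n = 6.31 rad/s, and ζ = 9.8/(2ω_n) = 0.777.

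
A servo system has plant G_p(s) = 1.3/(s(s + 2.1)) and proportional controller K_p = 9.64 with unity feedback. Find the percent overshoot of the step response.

Closed-loop characteristic equation: s² + 2.1s + 12.53 = 0, so ω_n = 3.54 rad/s and ζ = 2.1/(2·3.54) = 0.2966.
%OS = 100·exp(−πζ/√(1−ζ²)) = 100·exp(−π·0.2966/√0.912) = 37.7%.

37.7%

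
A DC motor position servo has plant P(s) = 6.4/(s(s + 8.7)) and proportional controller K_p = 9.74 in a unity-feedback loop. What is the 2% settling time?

Closed-loop characteristic equation: s² + 8.7s + 62.34 = 0, so ω_n = 7.895 rad/s and ζ = 8.7/(2·7.895) = 0.551.
2% settling time T_s ≈ 4/(ζω_n) = 4/4.35 = 0.92 s.

T_s ≈ 0.92 s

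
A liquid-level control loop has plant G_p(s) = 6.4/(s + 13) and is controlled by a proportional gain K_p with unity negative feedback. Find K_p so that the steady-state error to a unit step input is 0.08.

K_p = 23.4

For a type-0 loop with proportional control, e_ss = 1/(1 + K_p·G_p(0)).
G_p(0) = 0.4923. Require 1/(1 + K_p·0.4923) = 0.08, so 1 + 0.4923·K_p = 12.5.
K_p = (12.5 − 1)/0.4923 = 23.4.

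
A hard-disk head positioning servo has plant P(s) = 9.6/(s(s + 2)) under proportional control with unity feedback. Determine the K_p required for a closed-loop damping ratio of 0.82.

K_p = 0.155

Closed-loop characteristic equation: s² + 2s + K_p·9.6 = 0.
So ω_n = √(9.6K_p) and 2ζω_n = 2, giving ζ = 2/(2√(9.6K_p)).
Setting ζ = 0.82: √(9.6K_p) = 2/(2·0.82) = 1.22, so K_p = 1.487/9.6 = 0.155.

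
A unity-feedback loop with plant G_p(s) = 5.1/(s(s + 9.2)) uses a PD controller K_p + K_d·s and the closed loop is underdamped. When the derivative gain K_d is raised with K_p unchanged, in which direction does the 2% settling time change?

Characteristic equation s² + (9.2 + 5.1K_d)s + 5.1K_p = 0: raising K_d increases ζω_n = (9.2+5.1K_d)/2 while the loop stays underdamped, so T_s ≈ 4/(ζω_n) decreases.

decrease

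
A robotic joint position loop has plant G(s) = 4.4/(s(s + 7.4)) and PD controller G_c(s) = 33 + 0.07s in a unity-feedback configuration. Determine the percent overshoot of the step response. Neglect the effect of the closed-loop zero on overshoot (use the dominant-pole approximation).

Forward path: (33 + 0.07s)·4.4/(s(s+7.4)). The closed-loop characteristic equation is s² + (7.4 + 4.4·0.07)s + 4.4·33 = 0.
That is s² + 7.708s + 145.2 = 0, so ω_n = 12.05 rad/s and ζ = 7.708/(2·12.05) = 0.3198.
%OS = 100·exp(−πζ/√(1−ζ²)) = 34.6%.

34.6%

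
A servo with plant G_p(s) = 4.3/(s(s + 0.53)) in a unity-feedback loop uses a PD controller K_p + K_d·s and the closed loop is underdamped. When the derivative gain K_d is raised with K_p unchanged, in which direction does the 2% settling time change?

Characteristic equation s² + (0.53 + 4.3K_d)s + 4.3K_p = 0: raising K_d increases ζω_n = (0.53+4.3K_d)/2 while the loop stays underdamped, so T_s ≈ 4/(ζω_n) decreases.

decrease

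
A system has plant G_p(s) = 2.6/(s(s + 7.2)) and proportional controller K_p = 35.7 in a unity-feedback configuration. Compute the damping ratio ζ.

ζ = 0.374

The closed-loop denominator is s(s+7.2) + 35.7·2.6 = s² + 7.2s + 92.82.
Matching s² + 2ζω_n s + ω_n²: ω_n = √92.82 = 9.634 rad/s and 2ζω_n = 7.2, so ζ = 7.2/(2·9.634) = 0.374.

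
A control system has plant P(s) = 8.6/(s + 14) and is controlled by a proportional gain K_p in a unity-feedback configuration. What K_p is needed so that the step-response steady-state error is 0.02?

Steady-state error for a unit step on this type-0 loop is 1/(1 + K_p·P(0)).
P(0) = 0.6143. Require 1/(1 + K_p·0.6143) = 0.02, so 1 + 0.6143·K_p = 50.
K_p = (50 − 1)/0.6143 = 79.8.

K_p = 79.8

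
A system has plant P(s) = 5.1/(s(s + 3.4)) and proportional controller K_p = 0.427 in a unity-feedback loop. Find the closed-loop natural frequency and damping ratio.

The closed-loop denominator is s(s+3.4) + 0.427·5.1 = s² + 3.4s + 2.178.
Matching s² + 2ζω_n s + ω_n²: ω_n = √2.178 = 1.476 rad/s and 2ζω_n = 3.4, so ζ = 3.4/(2·1.476) = 1.15.

ω_n = 1.48 rad/s, ζ = 1.15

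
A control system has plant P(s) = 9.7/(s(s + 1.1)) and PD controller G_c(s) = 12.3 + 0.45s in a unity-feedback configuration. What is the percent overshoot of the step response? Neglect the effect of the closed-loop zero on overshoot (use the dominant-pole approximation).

Forward path: (12.3 + 0.45s)·9.7/(s(s+1.1)). The closed-loop characteristic equation is s² + (1.1 + 9.7·0.45)s + 9.7·12.3 = 0.
That is s² + 5.465s + 119.3 = 0, so ω_n = 10.92 rad/s and ζ = 5.465/(2·10.92) = 0.2502.
%OS = 100·exp(−πζ/√(1−ζ²)) = 44.4%.

44.4%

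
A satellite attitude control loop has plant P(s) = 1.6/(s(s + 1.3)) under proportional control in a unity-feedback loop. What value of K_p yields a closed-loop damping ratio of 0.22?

Closed-loop characteristic equation: s² + 1.3s + K_p·1.6 = 0.
So ω_n = √(1.6K_p) and 2ζω_n = 1.3, giving ζ = 1.3/(2√(1.6K_p)).
Setting ζ = 0.22: √(1.6K_p) = 1.3/(2·0.22) = 2.955, so K_p = 8.729/1.6 = 5.46.

K_p = 5.46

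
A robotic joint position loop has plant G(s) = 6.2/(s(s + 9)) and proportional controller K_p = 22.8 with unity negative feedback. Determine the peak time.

T_p = 0.285 s

From 1 + K_pG(s) = 0: s² + 9s + 141.4 = 0 ⇒ ω_n = 11.89, ζ = 0.3785.
Damped frequency ω_d = ω_n√(1−ζ²) = 11 rad/s, so peak time T_p = π/ω_d = 0.285 s.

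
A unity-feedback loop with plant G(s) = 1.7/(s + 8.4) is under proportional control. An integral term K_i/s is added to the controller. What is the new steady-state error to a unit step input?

Adding integral action puts a pole at s = 0 in the forward path, raising the system type to 1; a type-1 loop has zero steady-state error to a step.

0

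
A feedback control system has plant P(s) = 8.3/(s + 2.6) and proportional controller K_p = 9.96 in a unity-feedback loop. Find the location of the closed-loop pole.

Closed-loop transfer function: T(s) = K_p·P(s)/(1 + K_p·P(s)) = 82.67/(s + 2.6 + 82.67) = 82.67/(s + 85.27).
The closed-loop pole is at s = −85.27.

s = -85.27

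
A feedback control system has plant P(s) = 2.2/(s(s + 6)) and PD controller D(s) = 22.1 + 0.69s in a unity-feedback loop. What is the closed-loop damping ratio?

Forward path: (22.1 + 0.69s)·2.2/(s(s+6)). The closed-loop characteristic equation is s² + (6 + 2.2·0.69)s + 2.2·22.1 = 0.
That is s² + 7.518s + 48.62 = 0, so ω_n = 6.973 rad/s and ζ = 7.518/(2·6.973) = 0.5391.

ζ = 0.539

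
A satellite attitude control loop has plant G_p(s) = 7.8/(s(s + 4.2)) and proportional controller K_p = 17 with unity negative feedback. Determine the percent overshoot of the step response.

55.8%

Closed-loop characteristic equation: s² + 4.2s + 132.6 = 0, so ω_n = 11.52 rad/s and ζ = 4.2/(2·11.52) = 0.1824.
%OS = 100·exp(−πζ/√(1−ζ²)) = 100·exp(−π·0.1824/√0.9667) = 55.8%.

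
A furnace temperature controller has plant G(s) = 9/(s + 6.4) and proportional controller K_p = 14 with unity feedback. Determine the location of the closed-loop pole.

s = -132.4

Closed-loop transfer function: T(s) = K_p·G(s)/(1 + K_p·G(s)) = 126/(s + 6.4 + 126) = 126/(s + 132.4).
The closed-loop pole is at s = −132.4.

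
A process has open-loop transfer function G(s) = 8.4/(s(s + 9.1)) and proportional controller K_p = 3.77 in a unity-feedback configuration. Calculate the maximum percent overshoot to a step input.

From 1 + K_pG(s) = 0: s² + 9.1s + 31.67 = 0 ⇒ ω_n = 5.627, ζ = 0.8085.
%OS = 100·exp(−πζ/√(1−ζ²)) = 100·exp(−π·0.8085/√0.3463) = 1.33%.

1.33%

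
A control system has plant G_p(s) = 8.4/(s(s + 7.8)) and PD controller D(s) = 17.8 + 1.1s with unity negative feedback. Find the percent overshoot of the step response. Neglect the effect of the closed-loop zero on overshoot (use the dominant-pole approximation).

4.73%

Forward path: (17.8 + 1.1s)·8.4/(s(s+7.8)). The closed-loop characteristic equation is s² + (7.8 + 8.4·1.1)s + 8.4·17.8 = 0.
That is s² + 17.04s + 149.5 = 0, so ω_n = 12.23 rad/s and ζ = 17.04/(2·12.23) = 0.6968.
%OS = 100·exp(−πζ/√(1−ζ²)) = 4.73%.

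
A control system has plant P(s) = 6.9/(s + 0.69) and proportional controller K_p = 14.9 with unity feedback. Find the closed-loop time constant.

Closed-loop transfer function: T(s) = K_p·P(s)/(1 + K_p·P(s)) = 102.8/(s + 0.69 + 102.8) = 102.8/(s + 103.5).
Time constant τ = 1/103.5 = 0.00966 s.

τ = 0.00966 s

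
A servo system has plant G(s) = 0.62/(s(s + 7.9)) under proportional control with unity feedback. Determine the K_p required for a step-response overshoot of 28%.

From %OS = 100·exp(−πζ/√(1−ζ²)) = 28%, ζ = −ln(0.28)/√(π²+ln²(0.28)) = 0.3755.
Characteristic equation s² + 7.9s + 0.62K_p = 0 gives ζ = 7.9/(2√(0.62K_p)).
Setting ζ = 0.3755: √(0.62K_p) = 7.9/(2·0.3755) = 10.52, so K_p = 110.6/0.62 = 178.

K_p = 178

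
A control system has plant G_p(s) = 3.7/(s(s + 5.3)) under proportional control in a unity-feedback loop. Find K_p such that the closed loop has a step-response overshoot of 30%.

K_p = 14.8

From %OS = 100·exp(−πζ/√(1−ζ²)) = 30%, ζ = −ln(0.3)/√(π²+ln²(0.3)) = 0.3579.
Characteristic equation s² + 5.3s + 3.7K_p = 0 gives ζ = 5.3/(2√(3.7K_p)).
Setting ζ = 0.3579: √(3.7K_p) = 5.3/(2·0.3579) = 7.405, so K_p = 54.84/3.7 = 14.8.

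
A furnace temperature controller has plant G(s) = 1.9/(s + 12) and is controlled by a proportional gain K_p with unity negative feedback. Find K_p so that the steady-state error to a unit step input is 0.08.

Steady-state error for a unit step on this type-0 loop is 1/(1 + K_p·G(0)).
G(0) = 0.1583. Require 1/(1 + K_p·0.1583) = 0.08, so 1 + 0.1583·K_p = 12.5.
K_p = (12.5 − 1)/0.1583 = 72.6.

K_p = 72.6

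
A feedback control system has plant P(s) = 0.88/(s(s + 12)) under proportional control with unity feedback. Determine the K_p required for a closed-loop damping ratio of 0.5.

K_p = 164

Closed-loop characteristic equation: s² + 12s + K_p·0.88 = 0.
So ω_n = √(0.88K_p) and 2ζω_n = 12, giving ζ = 12/(2√(0.88K_p)).
Setting ζ = 0.5: √(0.88K_p) = 12/(2·0.5) = 12, so K_p = 144/0.88 = 164.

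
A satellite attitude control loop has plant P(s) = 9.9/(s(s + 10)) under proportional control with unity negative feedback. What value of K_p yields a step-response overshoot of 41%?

K_p = 33.9

From %OS = 100·exp(−πζ/√(1−ζ²)) = 41%, ζ = −ln(0.41)/√(π²+ln²(0.41)) = 0.273.
Characteristic equation s² + 10s + 9.9K_p = 0 gives ζ = 10/(2√(9.9K_p)).
Setting ζ = 0.273: √(9.9K_p) = 10/(2·0.273) = 18.31, so K_p = 335.4/9.9 = 33.9.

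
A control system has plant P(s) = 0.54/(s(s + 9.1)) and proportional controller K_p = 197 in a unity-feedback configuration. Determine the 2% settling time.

From 1 + K_pP(s) = 0: s² + 9.1s + 106.4 = 0 ⇒ ω_n = 10.31, ζ = 0.4411.
2% settling time T_s ≈ 4/(ζω_n) = 4/4.55 = 0.879 s.

T_s ≈ 0.879 s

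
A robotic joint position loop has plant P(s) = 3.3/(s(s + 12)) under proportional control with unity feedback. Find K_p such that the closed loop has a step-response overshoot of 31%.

From %OS = 100·exp(−πζ/√(1−ζ²)) = 31%, ζ = −ln(0.31)/√(π²+ln²(0.31)) = 0.3493.
Characteristic equation s² + 12s + 3.3K_p = 0 gives ζ = 12/(2√(3.3K_p)).
Setting ζ = 0.3493: √(3.3K_p) = 12/(2·0.3493) = 17.18, so K_p = 295/3.3 = 89.4.

K_p = 89.4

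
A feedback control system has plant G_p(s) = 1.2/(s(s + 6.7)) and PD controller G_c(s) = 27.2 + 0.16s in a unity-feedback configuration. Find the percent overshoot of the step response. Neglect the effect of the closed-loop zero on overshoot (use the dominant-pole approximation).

9.29%

Forward path: (27.2 + 0.16s)·1.2/(s(s+6.7)). The closed-loop characteristic equation is s² + (6.7 + 1.2·0.16)s + 1.2·27.2 = 0.
That is s² + 6.892s + 32.64 = 0, so ω_n = 5.713 rad/s and ζ = 6.892/(2·5.713) = 0.6032.
%OS = 100·exp(−πζ/√(1−ζ²)) = 9.29%.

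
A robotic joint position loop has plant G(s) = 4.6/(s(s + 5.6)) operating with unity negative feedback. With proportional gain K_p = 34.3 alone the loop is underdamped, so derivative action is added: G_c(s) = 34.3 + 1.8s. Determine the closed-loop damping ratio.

ζ = 0.553

Forward path: (34.3 + 1.8s)·4.6/(s(s+5.6)). The closed-loop characteristic equation is s² + (5.6 + 4.6·1.8)s + 4.6·34.3 = 0.
That is s² + 13.88s + 157.8 = 0, so ω_n = 12.56 rad/s and ζ = 13.88/(2·12.56) = 0.5525.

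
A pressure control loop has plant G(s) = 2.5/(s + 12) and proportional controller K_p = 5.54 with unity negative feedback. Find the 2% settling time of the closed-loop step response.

Closed-loop transfer function: T(s) = K_p·G(s)/(1 + K_p·G(s)) = 13.85/(s + 12 + 13.85) = 13.85/(s + 25.85).
Time constant τ = 1/25.85 = 0.03868 s, so the 2% settling time is about 4τ = 0.155 s.

T_s ≈ 0.155 s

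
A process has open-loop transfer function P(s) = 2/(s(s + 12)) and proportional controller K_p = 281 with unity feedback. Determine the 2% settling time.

T_s ≈ 0.667 s

The closed-loop denominator s² + 12s + 562 gives ω_n = √562 = 23.71 and ζ = 12/(2ω_n) = 0.2531.
2% settling time T_s ≈ 4/(ζω_n) = 4/6 = 0.667 s.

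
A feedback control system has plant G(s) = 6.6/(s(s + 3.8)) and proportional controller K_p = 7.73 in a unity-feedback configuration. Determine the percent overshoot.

The closed-loop denominator s² + 3.8s + 51.02 gives ω_n = √51.02 = 7.143 and ζ = 3.8/(2ω_n) = 0.266.
%OS = 100·exp(−πζ/√(1−ζ²)) = 100·exp(−π·0.266/√0.9292) = 42%.

42%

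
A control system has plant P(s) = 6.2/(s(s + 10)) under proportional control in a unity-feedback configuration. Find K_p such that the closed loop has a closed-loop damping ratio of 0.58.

K_p = 12

Closed-loop characteristic equation: s² + 10s + K_p·6.2 = 0.
So ω_n = √(6.2K_p) and 2ζω_n = 10, giving ζ = 10/(2√(6.2K_p)).
Setting ζ = 0.58: √(6.2K_p) = 10/(2·0.58) = 8.621, so K_p = 74.32/6.2 = 12.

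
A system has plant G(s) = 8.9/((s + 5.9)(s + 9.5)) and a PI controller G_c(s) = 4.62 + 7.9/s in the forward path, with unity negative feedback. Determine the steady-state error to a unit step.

0

The open loop G_c(s)G(s) has a pole at the origin (type 1), so the static position error constant is infinite and e_ss = 1/(1+∞) = 0.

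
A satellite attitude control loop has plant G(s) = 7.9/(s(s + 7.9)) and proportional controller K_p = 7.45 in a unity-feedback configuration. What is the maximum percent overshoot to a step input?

15.2%

Closed-loop characteristic equation: s² + 7.9s + 58.86 = 0, so ω_n = 7.672 rad/s and ζ = 7.9/(2·7.672) = 0.5149.
%OS = 100·exp(−πζ/√(1−ζ²)) = 100·exp(−π·0.5149/√0.7349) = 15.2%.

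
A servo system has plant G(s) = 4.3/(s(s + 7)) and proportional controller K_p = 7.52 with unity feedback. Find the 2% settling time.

From 1 + K_pG(s) = 0: s² + 7s + 32.34 = 0 ⇒ ω_n = 5.686, ζ = 0.6155.
2% settling time T_s ≈ 4/(ζω_n) = 4/3.5 = 1.14 s.

T_s ≈ 1.14 s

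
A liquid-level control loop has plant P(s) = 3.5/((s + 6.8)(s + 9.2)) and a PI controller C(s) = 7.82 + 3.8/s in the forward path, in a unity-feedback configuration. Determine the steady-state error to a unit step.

0

The open loop C(s)P(s) has a pole at the origin (type 1), so the static position error constant is infinite and e_ss = 1/(1+∞) = 0.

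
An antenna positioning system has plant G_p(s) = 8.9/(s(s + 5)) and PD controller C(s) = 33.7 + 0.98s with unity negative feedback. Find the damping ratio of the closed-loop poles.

Forward path: (33.7 + 0.98s)·8.9/(s(s+5)). The closed-loop characteristic equation is s² + (5 + 8.9·0.98)s + 8.9·33.7 = 0.
That is s² + 13.72s + 299.9 = 0, so ω_n = 17.32 rad/s and ζ = 13.72/(2·17.32) = 0.3962.

ζ = 0.396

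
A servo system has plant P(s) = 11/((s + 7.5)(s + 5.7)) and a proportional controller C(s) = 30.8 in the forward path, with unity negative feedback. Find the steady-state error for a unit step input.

0.112

The loop is type 0. Static position error constant K_pos = C(0)·P(0) = 30.8·0.2573 = 7.925.
Steady-state error to a unit step: e_ss = 1/(1+K_pos) = 1/8.925 = 0.112.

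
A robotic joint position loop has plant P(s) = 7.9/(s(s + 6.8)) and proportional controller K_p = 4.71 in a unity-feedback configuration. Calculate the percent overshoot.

12.1%

Closed-loop characteristic equation: s² + 6.8s + 37.21 = 0, so ω_n = 6.1 rad/s and ζ = 6.8/(2·6.1) = 0.5574.
%OS = 100·exp(−πζ/√(1−ζ²)) = 100·exp(−π·0.5574/√0.6893) = 12.1%.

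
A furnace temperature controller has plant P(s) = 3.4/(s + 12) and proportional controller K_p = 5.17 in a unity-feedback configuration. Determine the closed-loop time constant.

τ = 0.0338 s

Closed-loop transfer function: T(s) = K_p·P(s)/(1 + K_p·P(s)) = 17.58/(s + 12 + 17.58) = 17.58/(s + 29.58).
Time constant τ = 1/29.58 = 0.0338 s.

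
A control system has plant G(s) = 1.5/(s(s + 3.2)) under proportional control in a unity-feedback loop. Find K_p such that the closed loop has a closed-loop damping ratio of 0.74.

K_p = 3.12

Closed-loop characteristic equation: s² + 3.2s + K_p·1.5 = 0.
So ω_n = √(1.5K_p) and 2ζω_n = 3.2, giving ζ = 3.2/(2√(1.5K_p)).
Setting ζ = 0.74: √(1.5K_p) = 3.2/(2·0.74) = 2.162, so K_p = 4.675/1.5 = 3.12.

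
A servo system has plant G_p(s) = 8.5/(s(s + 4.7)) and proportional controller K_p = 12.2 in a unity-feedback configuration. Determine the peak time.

T_p = 0.317 s

Closed-loop characteristic equation: s² + 4.7s + 103.7 = 0, so ω_n = 10.18 rad/s and ζ = 4.7/(2·10.18) = 0.2308.
Damped frequency ω_d = ω_n√(1−ζ²) = 9.908 rad/s, so peak time T_p = π/ω_d = 0.317 s.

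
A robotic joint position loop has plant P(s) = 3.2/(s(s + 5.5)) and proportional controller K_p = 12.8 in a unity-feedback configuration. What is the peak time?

T_p = 0.544 s

From 1 + K_pP(s) = 0: s² + 5.5s + 40.96 = 0 ⇒ ω_n = 6.4, ζ = 0.4297.
Damped frequency ω_d = ω_n√(1−ζ²) = 5.779 rad/s, so peak time T_p = π/ω_d = 0.544 s.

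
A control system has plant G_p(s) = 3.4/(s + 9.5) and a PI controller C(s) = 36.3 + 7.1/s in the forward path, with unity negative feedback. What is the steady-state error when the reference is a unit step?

0

The open loop C(s)G_p(s) has a pole at the origin (type 1), so the static position error constant is infinite and e_ss = 1/(1+∞) = 0.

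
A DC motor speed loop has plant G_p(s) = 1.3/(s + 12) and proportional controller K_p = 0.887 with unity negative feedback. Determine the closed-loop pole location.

Closed-loop transfer function: T(s) = K_p·G_p(s)/(1 + K_p·G_p(s)) = 1.153/(s + 12 + 1.153) = 1.153/(s + 13.15).
The closed-loop pole is at s = −13.15.

s = -13.15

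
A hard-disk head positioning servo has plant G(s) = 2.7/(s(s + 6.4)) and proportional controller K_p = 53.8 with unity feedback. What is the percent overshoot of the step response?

42.1%

Closed-loop characteristic equation: s² + 6.4s + 145.3 = 0, so ω_n = 12.05 rad/s and ζ = 6.4/(2·12.05) = 0.2655.
%OS = 100·exp(−πζ/√(1−ζ²)) = 100·exp(−π·0.2655/√0.9295) = 42.1%.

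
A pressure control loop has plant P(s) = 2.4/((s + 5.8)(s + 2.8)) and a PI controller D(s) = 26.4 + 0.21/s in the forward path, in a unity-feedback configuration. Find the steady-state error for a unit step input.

The open loop D(s)P(s) has a pole at the origin (type 1), so the static position error constant is infinite and e_ss = 1/(1+∞) = 0.

0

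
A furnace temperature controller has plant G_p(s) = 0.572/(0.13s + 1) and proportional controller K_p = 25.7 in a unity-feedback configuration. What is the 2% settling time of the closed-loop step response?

Closed loop: T(s) = K_p·G_p/(1+K_p·G_p) = 14.7/(0.13s + 1 + 14.7), with pole at s = −(1 + 14.7)/0.13 = −120.8.
τ = 1/120.8 = 0.00828 s, so 2% settling time ≈ 4τ = 0.0331 s.

T_s ≈ 0.0331 s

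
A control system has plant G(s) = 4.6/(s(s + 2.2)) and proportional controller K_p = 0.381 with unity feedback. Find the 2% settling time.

T_s ≈ 3.64 s

The closed-loop denominator s² + 2.2s + 1.753 gives ω_n = √1.753 = 1.324 and ζ = 2.2/(2ω_n) = 0.8309.
2% settling time T_s ≈ 4/(ζω_n) = 4/1.1 = 3.64 s.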